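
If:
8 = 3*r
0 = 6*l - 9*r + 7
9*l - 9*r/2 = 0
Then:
No Solution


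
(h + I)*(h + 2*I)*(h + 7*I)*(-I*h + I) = -I*h^4 + 10*h^3 + I*h^3 - 10*h^2 + 23*I*h^2 - 14*h - 23*I*h + 14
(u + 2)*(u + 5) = u^2 + 7*u + 10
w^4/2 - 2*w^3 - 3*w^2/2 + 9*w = w*(w/2 + 1)*(w - 3)^2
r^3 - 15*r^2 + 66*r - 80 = (r - 8)*(r - 5)*(r - 2)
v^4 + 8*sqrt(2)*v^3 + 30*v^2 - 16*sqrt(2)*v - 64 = (v - sqrt(2))*(v + sqrt(2))*(v + 4*sqrt(2))^2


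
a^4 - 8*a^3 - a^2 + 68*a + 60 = (a - 6)*(a - 5)*(a + 1)*(a + 2)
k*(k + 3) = k^2 + 3*k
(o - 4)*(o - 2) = o^2 - 6*o + 8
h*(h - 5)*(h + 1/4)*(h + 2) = h^4 - 11*h^3/4 - 43*h^2/4 - 5*h/2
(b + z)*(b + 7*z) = b^2 + 8*b*z + 7*z^2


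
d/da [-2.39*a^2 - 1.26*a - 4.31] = -4.78*a - 1.26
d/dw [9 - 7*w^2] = -14*w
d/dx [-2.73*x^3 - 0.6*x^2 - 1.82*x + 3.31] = -8.19*x^2 - 1.2*x - 1.82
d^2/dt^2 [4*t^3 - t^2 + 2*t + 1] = 24*t - 2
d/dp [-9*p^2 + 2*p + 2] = 2 - 18*p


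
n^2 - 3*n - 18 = (n - 6)*(n + 3)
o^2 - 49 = (o - 7)*(o + 7)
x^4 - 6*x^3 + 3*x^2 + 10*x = x*(x - 5)*(x - 2)*(x + 1)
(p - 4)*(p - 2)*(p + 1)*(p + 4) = p^4 - p^3 - 18*p^2 + 16*p + 32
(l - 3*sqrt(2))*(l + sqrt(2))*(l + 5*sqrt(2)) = l^3 + 3*sqrt(2)*l^2 - 26*l - 30*sqrt(2)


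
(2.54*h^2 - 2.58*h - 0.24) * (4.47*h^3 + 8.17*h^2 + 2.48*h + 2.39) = 11.3538*h^5 + 9.2192*h^4 - 15.8522*h^3 - 2.2886*h^2 - 6.7614*h - 0.5736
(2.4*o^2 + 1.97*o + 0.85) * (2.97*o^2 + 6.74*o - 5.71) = 7.128*o^4 + 22.0269*o^3 + 2.0983*o^2 - 5.5197*o - 4.8535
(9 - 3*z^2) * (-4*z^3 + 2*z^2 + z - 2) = 12*z^5 - 6*z^4 - 39*z^3 + 24*z^2 + 9*z - 18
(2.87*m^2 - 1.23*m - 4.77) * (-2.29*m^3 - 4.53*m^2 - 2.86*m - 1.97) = -6.5723*m^5 - 10.1844*m^4 + 8.287*m^3 + 19.472*m^2 + 16.0653*m + 9.3969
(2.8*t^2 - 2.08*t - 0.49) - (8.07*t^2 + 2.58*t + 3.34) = -5.27*t^2 - 4.66*t - 3.83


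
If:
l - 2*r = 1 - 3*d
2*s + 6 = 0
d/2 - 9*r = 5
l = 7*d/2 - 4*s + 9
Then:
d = -76/23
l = 217/23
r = -17/23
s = -3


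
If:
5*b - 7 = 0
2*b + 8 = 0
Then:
No Solution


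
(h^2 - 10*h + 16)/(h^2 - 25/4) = 4*(h^2 - 10*h + 16)/(4*h^2 - 25)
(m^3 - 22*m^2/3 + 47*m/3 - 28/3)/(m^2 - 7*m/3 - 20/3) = (3*m^2 - 10*m + 7)/(3*m + 5)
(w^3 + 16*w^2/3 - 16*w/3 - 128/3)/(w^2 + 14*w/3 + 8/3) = (3*w^2 + 4*w - 32)/(3*w + 2)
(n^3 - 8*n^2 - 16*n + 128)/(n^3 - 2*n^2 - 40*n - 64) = (n - 4)/(n + 2)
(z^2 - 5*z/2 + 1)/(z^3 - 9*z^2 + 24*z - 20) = (z - 1/2)/(z^2 - 7*z + 10)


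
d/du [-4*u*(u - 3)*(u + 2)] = -12*u^2 + 8*u + 24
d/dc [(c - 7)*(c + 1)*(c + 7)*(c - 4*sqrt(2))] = 4*c^3 - 12*sqrt(2)*c^2 + 3*c^2 - 98*c - 8*sqrt(2)*c - 49 + 196*sqrt(2)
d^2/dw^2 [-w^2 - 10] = -2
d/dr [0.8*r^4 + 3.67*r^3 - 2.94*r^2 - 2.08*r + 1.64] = 3.2*r^3 + 11.01*r^2 - 5.88*r - 2.08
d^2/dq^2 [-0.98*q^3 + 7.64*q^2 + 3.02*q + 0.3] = 15.28 - 5.88*q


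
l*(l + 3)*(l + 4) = l^3 + 7*l^2 + 12*l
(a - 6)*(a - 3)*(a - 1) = a^3 - 10*a^2 + 27*a - 18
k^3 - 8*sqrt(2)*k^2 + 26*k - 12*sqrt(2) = (k - 6*sqrt(2))*(k - sqrt(2))^2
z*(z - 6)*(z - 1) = z^3 - 7*z^2 + 6*z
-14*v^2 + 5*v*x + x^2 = (-2*v + x)*(7*v + x)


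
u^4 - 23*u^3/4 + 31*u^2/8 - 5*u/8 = u*(u - 5)*(u - 1/2)*(u - 1/4)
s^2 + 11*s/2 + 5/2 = (s + 1/2)*(s + 5)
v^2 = v^2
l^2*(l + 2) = l^3 + 2*l^2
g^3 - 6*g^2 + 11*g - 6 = (g - 3)*(g - 2)*(g - 1)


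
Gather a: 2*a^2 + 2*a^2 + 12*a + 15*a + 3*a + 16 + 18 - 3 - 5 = 4*a^2 + 30*a + 26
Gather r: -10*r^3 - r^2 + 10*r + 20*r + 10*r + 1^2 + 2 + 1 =-10*r^3 - r^2 + 40*r + 4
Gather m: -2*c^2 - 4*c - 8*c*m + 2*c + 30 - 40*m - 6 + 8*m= -2*c^2 - 2*c + m*(-8*c - 32) + 24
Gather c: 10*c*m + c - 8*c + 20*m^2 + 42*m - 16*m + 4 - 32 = c*(10*m - 7) + 20*m^2 + 26*m - 28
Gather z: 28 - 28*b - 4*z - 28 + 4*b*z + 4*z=4*b*z - 28*b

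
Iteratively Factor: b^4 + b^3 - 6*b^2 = (b + 3)*(b^3 - 2*b^2) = (b - 2)*(b + 3)*(b^2) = b*(b - 2)*(b + 3)*(b)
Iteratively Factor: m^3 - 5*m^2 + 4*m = (m - 4)*(m^2 - m) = (m - 4)*(m - 1)*(m)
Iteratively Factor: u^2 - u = (u)*(u - 1)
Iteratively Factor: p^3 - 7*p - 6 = (p - 3)*(p^2 + 3*p + 2) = (p - 3)*(p + 1)*(p + 2)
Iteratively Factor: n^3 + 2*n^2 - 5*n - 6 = (n + 1)*(n^2 + n - 6) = (n - 2)*(n + 1)*(n + 3)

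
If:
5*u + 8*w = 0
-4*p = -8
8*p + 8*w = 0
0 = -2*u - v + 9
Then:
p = 2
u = 16/5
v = 13/5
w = -2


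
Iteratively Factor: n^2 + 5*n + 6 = (n + 2)*(n + 3)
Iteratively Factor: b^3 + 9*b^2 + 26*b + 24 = (b + 2)*(b^2 + 7*b + 12) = (b + 2)*(b + 4)*(b + 3)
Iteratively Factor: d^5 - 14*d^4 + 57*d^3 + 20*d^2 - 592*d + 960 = (d - 4)*(d^4 - 10*d^3 + 17*d^2 + 88*d - 240) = (d - 4)*(d + 3)*(d^3 - 13*d^2 + 56*d - 80) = (d - 4)^2*(d + 3)*(d^2 - 9*d + 20) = (d - 5)*(d - 4)^2*(d + 3)*(d - 4)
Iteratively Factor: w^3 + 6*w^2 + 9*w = (w)*(w^2 + 6*w + 9) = w*(w + 3)*(w + 3)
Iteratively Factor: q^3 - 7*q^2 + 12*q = (q - 4)*(q^2 - 3*q) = (q - 4)*(q - 3)*(q)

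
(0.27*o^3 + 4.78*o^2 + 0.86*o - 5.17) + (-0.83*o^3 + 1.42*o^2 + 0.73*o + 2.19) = -0.56*o^3 + 6.2*o^2 + 1.59*o - 2.98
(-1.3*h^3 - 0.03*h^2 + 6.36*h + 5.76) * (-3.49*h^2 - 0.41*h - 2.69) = 4.537*h^5 + 0.6377*h^4 - 18.6871*h^3 - 22.6293*h^2 - 19.47*h - 15.4944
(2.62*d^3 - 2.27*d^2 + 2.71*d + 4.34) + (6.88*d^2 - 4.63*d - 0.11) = 2.62*d^3 + 4.61*d^2 - 1.92*d + 4.23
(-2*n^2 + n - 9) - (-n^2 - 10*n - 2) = -n^2 + 11*n - 7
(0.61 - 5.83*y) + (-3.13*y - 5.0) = -8.96*y - 4.39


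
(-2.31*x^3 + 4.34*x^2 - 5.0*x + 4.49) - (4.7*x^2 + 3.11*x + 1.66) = -2.31*x^3 - 0.36*x^2 - 8.11*x + 2.83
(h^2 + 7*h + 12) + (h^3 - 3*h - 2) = h^3 + h^2 + 4*h + 10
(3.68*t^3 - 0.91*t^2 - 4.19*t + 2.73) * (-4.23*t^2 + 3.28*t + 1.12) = -15.5664*t^5 + 15.9197*t^4 + 18.8605*t^3 - 26.3103*t^2 + 4.2616*t + 3.0576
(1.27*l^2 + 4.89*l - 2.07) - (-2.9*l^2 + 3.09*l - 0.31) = 4.17*l^2 + 1.8*l - 1.76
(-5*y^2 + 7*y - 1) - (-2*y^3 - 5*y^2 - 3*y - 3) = 2*y^3 + 10*y + 2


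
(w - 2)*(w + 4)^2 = w^3 + 6*w^2 - 32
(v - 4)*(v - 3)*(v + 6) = v^3 - v^2 - 30*v + 72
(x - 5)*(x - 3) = x^2 - 8*x + 15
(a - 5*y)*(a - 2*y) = a^2 - 7*a*y + 10*y^2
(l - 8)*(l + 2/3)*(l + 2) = l^3 - 16*l^2/3 - 20*l - 32/3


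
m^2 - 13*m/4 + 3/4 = (m - 3)*(m - 1/4)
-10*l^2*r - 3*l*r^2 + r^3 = r*(-5*l + r)*(2*l + r)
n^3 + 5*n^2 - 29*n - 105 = (n - 5)*(n + 3)*(n + 7)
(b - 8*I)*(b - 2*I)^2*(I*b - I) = I*b^4 + 12*b^3 - I*b^3 - 12*b^2 - 36*I*b^2 - 32*b + 36*I*b + 32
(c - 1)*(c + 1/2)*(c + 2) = c^3 + 3*c^2/2 - 3*c/2 - 1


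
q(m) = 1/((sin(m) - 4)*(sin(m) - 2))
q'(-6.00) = 0.13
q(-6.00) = 0.16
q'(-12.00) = 0.16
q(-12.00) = 0.20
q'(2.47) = -0.17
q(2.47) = 0.21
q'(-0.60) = 0.04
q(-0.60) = 0.09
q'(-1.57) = 0.00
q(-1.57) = 0.07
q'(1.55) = 0.01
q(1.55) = 0.33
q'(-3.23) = -0.10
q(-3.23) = 0.13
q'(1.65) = -0.03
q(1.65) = 0.33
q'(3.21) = -0.09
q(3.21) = 0.12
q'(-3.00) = -0.08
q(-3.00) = 0.11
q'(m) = -cos(m)/((sin(m) - 4)*(sin(m) - 2)^2) - cos(m)/((sin(m) - 4)^2*(sin(m) - 2)) = 2*(3 - sin(m))*cos(m)/((sin(m) - 4)^2*(sin(m) - 2)^2)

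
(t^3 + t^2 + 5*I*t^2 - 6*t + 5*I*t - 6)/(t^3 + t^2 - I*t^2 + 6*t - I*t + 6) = (t + 3*I)/(t - 3*I)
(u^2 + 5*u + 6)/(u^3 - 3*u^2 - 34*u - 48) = 1/(u - 8)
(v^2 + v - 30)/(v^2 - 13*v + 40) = (v + 6)/(v - 8)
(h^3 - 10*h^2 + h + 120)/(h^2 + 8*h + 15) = (h^2 - 13*h + 40)/(h + 5)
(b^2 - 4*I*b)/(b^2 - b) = (b - 4*I)/(b - 1)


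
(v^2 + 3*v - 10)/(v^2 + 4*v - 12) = (v + 5)/(v + 6)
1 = 1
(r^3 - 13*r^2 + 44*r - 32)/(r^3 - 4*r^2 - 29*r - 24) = (r^2 - 5*r + 4)/(r^2 + 4*r + 3)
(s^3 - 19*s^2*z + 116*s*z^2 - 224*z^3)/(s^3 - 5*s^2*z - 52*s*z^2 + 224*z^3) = (s - 7*z)/(s + 7*z)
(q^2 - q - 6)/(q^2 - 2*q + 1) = (q^2 - q - 6)/(q^2 - 2*q + 1)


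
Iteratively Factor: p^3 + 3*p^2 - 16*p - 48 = (p + 3)*(p^2 - 16) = (p - 4)*(p + 3)*(p + 4)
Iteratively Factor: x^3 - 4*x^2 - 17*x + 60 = (x - 3)*(x^2 - x - 20) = (x - 5)*(x - 3)*(x + 4)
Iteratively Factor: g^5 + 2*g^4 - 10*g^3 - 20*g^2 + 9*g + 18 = (g - 3)*(g^4 + 5*g^3 + 5*g^2 - 5*g - 6) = (g - 3)*(g - 1)*(g^3 + 6*g^2 + 11*g + 6) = (g - 3)*(g - 1)*(g + 3)*(g^2 + 3*g + 2) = (g - 3)*(g - 1)*(g + 1)*(g + 3)*(g + 2)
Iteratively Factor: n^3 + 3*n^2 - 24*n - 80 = (n - 5)*(n^2 + 8*n + 16) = (n - 5)*(n + 4)*(n + 4)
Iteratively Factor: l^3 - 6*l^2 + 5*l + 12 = (l - 4)*(l^2 - 2*l - 3) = (l - 4)*(l - 3)*(l + 1)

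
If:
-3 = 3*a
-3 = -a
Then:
No Solution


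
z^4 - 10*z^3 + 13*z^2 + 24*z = z*(z - 8)*(z - 3)*(z + 1)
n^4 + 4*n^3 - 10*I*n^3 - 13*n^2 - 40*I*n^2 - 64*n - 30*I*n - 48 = (n + 1)*(n + 3)*(n - 8*I)*(n - 2*I)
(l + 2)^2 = l^2 + 4*l + 4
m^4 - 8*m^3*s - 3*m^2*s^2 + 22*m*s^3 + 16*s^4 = (m - 8*s)*(m - 2*s)*(m + s)^2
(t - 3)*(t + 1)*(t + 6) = t^3 + 4*t^2 - 15*t - 18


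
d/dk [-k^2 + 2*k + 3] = 2 - 2*k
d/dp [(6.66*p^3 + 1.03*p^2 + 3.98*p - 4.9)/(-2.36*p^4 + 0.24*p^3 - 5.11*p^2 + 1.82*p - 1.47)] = (15.7176*p^6 + 4.8616*p^5 - 6.1014*p^4 - 23.924*p^3 - 3.63019999999999*p^2 - 53.1062*p + 3.0674)/(5.5696*p^8 - 1.1328*p^7 + 24.1768*p^6 - 11.0432*p^5 + 33.9241*p^4 - 19.306*p^3 + 18.3358*p^2 - 5.3508*p + 2.1609)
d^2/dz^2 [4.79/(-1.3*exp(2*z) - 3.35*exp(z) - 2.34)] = (-4.79*(2.6*exp(z) + 3.35)*(5.2*exp(z) + 6.7)*exp(z) + (24.908*exp(z) + 16.0465)*(1.3*exp(2*z) + 3.35*exp(z) + 2.34))*exp(z)/(1.3*exp(2*z) + 3.35*exp(z) + 2.34)^3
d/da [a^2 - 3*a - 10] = 2*a - 3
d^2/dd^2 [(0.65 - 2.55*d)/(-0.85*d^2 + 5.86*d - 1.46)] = ((30.991 - 13.005*d)*(0.85*d^2 - 5.86*d + 1.46) + (1.7*d - 5.86)*(2.55*d - 0.65)*(3.4*d - 11.72))/(0.85*d^2 - 5.86*d + 1.46)^3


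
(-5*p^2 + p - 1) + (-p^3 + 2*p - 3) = -p^3 - 5*p^2 + 3*p - 4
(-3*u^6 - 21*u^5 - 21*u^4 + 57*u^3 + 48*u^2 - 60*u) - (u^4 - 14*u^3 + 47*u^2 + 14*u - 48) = -3*u^6 - 21*u^5 - 22*u^4 + 71*u^3 + u^2 - 74*u + 48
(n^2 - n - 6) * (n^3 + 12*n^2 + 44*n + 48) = n^5 + 11*n^4 + 26*n^3 - 68*n^2 - 312*n - 288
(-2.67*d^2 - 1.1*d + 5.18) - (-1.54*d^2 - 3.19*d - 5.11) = -1.13*d^2 + 2.09*d + 10.29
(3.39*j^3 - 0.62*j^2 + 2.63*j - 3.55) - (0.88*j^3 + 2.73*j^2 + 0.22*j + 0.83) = 2.51*j^3 - 3.35*j^2 + 2.41*j - 4.38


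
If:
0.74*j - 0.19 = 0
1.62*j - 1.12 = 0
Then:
No Solution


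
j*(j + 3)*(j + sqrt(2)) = j^3 + sqrt(2)*j^2 + 3*j^2 + 3*sqrt(2)*j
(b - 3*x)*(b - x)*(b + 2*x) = b^3 - 2*b^2*x - 5*b*x^2 + 6*x^3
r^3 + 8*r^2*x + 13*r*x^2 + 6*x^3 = (r + x)^2*(r + 6*x)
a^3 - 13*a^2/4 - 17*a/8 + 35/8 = (a - 7/2)*(a - 1)*(a + 5/4)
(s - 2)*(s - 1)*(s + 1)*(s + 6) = s^4 + 4*s^3 - 13*s^2 - 4*s + 12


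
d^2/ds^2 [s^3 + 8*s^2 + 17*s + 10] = 6*s + 16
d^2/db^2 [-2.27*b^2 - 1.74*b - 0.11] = -4.54000000000000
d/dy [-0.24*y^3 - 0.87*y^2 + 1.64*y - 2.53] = -0.72*y^2 - 1.74*y + 1.64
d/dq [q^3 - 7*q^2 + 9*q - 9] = 3*q^2 - 14*q + 9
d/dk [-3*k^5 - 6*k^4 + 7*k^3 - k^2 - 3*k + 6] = -15*k^4 - 24*k^3 + 21*k^2 - 2*k - 3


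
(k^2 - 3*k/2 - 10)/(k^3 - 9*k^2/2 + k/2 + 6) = (2*k + 5)/(2*k^2 - k - 3)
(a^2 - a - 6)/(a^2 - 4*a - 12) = (a - 3)/(a - 6)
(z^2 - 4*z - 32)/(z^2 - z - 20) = (z - 8)/(z - 5)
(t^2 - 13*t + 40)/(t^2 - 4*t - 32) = (t - 5)/(t + 4)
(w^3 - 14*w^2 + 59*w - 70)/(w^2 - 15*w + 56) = (w^2 - 7*w + 10)/(w - 8)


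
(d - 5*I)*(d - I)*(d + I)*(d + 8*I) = d^4 + 3*I*d^3 + 41*d^2 + 3*I*d + 40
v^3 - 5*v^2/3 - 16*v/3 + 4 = (v - 3)*(v - 2/3)*(v + 2)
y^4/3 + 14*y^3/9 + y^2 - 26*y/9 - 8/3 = (y/3 + 1)*(y - 4/3)*(y + 1)*(y + 2)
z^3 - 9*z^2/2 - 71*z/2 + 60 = (z - 8)*(z - 3/2)*(z + 5)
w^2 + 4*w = w*(w + 4)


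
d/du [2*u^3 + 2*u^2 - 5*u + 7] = 6*u^2 + 4*u - 5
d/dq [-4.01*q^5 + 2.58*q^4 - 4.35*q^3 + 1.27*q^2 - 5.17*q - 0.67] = -20.05*q^4 + 10.32*q^3 - 13.05*q^2 + 2.54*q - 5.17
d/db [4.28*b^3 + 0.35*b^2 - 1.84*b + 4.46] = 12.84*b^2 + 0.7*b - 1.84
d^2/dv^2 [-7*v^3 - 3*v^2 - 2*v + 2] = -42*v - 6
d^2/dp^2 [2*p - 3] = 0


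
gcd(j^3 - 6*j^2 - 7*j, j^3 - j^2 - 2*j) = j^2 + j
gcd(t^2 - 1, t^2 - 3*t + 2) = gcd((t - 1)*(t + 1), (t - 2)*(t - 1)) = t - 1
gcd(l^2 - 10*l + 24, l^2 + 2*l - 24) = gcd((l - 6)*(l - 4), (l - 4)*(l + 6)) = l - 4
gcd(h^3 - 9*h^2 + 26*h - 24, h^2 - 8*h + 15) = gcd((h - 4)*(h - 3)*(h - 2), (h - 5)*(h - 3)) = h - 3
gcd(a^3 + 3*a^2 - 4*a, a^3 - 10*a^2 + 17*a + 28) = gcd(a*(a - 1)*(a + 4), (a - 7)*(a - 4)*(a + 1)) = 1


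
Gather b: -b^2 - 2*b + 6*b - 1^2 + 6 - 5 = -b^2 + 4*b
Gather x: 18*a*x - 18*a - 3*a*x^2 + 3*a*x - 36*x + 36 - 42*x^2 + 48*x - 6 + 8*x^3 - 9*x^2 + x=-18*a + 8*x^3 + x^2*(-3*a - 51) + x*(21*a + 13) + 30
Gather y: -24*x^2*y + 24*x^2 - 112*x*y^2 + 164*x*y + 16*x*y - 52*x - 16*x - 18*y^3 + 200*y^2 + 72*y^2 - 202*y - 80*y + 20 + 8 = 24*x^2 - 68*x - 18*y^3 + y^2*(272 - 112*x) + y*(-24*x^2 + 180*x - 282) + 28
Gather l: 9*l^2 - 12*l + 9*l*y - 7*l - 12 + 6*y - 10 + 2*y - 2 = 9*l^2 + l*(9*y - 19) + 8*y - 24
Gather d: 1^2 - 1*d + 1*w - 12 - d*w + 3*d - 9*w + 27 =d*(2 - w) - 8*w + 16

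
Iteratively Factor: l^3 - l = (l)*(l^2 - 1) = l*(l - 1)*(l + 1)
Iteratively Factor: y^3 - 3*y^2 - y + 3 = (y + 1)*(y^2 - 4*y + 3) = (y - 3)*(y + 1)*(y - 1)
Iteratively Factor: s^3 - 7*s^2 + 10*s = (s - 2)*(s^2 - 5*s) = (s - 5)*(s - 2)*(s)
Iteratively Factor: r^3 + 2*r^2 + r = (r)*(r^2 + 2*r + 1) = r*(r + 1)*(r + 1)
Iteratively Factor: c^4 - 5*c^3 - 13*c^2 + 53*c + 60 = (c - 5)*(c^3 - 13*c - 12) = (c - 5)*(c - 4)*(c^2 + 4*c + 3) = (c - 5)*(c - 4)*(c + 1)*(c + 3)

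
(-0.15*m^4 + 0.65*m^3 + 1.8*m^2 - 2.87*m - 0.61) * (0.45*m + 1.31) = -0.0675*m^5 + 0.096*m^4 + 1.6615*m^3 + 1.0665*m^2 - 4.0342*m - 0.7991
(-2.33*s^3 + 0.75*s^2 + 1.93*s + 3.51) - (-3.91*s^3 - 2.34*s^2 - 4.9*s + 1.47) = 1.58*s^3 + 3.09*s^2 + 6.83*s + 2.04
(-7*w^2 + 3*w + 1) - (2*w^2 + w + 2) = -9*w^2 + 2*w - 1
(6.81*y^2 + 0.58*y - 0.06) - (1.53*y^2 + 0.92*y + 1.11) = 5.28*y^2 - 0.34*y - 1.17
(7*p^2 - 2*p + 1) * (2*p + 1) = 14*p^3 + 3*p^2 + 1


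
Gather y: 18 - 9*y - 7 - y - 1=10 - 10*y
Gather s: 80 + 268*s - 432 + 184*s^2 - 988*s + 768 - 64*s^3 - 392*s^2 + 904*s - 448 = -64*s^3 - 208*s^2 + 184*s - 32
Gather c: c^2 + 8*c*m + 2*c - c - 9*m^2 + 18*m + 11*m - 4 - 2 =c^2 + c*(8*m + 1) - 9*m^2 + 29*m - 6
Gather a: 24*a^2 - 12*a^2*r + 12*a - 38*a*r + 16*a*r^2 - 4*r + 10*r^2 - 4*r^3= a^2*(24 - 12*r) + a*(16*r^2 - 38*r + 12) - 4*r^3 + 10*r^2 - 4*r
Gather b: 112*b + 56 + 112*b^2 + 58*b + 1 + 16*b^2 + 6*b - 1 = 128*b^2 + 176*b + 56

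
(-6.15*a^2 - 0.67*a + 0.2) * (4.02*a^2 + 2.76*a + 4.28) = -24.723*a^4 - 19.6674*a^3 - 27.3672*a^2 - 2.3156*a + 0.856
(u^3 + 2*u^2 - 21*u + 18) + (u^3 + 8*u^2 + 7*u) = 2*u^3 + 10*u^2 - 14*u + 18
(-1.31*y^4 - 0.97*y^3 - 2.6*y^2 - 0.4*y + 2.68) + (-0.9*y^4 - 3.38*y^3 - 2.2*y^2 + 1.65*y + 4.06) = -2.21*y^4 - 4.35*y^3 - 4.8*y^2 + 1.25*y + 6.74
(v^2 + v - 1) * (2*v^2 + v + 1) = 2*v^4 + 3*v^3 - 1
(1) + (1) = 2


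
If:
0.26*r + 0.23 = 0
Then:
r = -0.88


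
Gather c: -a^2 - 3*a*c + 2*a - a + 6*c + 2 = -a^2 + a + c*(6 - 3*a) + 2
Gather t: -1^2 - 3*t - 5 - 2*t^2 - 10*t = -2*t^2 - 13*t - 6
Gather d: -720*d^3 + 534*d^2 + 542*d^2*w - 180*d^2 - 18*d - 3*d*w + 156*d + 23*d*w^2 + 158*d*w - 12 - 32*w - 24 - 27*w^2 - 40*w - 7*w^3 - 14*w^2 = -720*d^3 + d^2*(542*w + 354) + d*(23*w^2 + 155*w + 138) - 7*w^3 - 41*w^2 - 72*w - 36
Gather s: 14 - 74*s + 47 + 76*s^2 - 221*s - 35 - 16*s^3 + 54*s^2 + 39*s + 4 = -16*s^3 + 130*s^2 - 256*s + 30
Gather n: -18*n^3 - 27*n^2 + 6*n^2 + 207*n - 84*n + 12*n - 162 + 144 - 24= -18*n^3 - 21*n^2 + 135*n - 42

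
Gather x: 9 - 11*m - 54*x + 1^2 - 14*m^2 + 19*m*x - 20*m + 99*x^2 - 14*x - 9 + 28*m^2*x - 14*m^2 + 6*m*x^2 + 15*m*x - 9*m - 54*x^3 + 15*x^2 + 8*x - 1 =-28*m^2 - 40*m - 54*x^3 + x^2*(6*m + 114) + x*(28*m^2 + 34*m - 60)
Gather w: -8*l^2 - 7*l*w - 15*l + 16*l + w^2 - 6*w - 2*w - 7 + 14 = -8*l^2 + l + w^2 + w*(-7*l - 8) + 7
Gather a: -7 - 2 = -9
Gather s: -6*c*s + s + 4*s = s*(5 - 6*c)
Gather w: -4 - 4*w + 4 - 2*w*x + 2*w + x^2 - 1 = w*(-2*x - 2) + x^2 - 1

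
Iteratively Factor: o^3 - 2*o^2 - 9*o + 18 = (o - 2)*(o^2 - 9) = (o - 2)*(o + 3)*(o - 3)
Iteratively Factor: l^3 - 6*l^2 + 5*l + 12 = (l + 1)*(l^2 - 7*l + 12) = (l - 4)*(l + 1)*(l - 3)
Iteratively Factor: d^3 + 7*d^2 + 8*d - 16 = (d - 1)*(d^2 + 8*d + 16) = (d - 1)*(d + 4)*(d + 4)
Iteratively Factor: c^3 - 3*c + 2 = (c + 2)*(c^2 - 2*c + 1) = (c - 1)*(c + 2)*(c - 1)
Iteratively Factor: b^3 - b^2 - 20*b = (b - 5)*(b^2 + 4*b) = b*(b - 5)*(b + 4)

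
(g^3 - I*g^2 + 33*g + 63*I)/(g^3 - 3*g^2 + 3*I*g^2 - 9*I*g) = (g^2 - 4*I*g + 21)/(g*(g - 3))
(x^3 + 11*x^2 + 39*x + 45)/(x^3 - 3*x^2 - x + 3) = (x^3 + 11*x^2 + 39*x + 45)/(x^3 - 3*x^2 - x + 3)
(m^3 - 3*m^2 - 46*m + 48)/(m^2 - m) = m - 2 - 48/m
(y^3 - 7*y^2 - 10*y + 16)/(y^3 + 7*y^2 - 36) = (y^3 - 7*y^2 - 10*y + 16)/(y^3 + 7*y^2 - 36)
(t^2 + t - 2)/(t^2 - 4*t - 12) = (t - 1)/(t - 6)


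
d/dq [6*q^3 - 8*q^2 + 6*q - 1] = 18*q^2 - 16*q + 6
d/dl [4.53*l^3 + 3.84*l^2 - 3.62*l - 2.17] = 13.59*l^2 + 7.68*l - 3.62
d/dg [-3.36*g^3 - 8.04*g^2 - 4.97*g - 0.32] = -10.08*g^2 - 16.08*g - 4.97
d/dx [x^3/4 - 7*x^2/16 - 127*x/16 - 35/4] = 3*x^2/4 - 7*x/8 - 127/16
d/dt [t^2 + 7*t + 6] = 2*t + 7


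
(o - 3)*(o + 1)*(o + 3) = o^3 + o^2 - 9*o - 9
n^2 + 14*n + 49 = (n + 7)^2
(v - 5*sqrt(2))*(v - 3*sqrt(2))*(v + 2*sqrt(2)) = v^3 - 6*sqrt(2)*v^2 - 2*v + 60*sqrt(2)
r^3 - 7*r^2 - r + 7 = (r - 7)*(r - 1)*(r + 1)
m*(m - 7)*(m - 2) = m^3 - 9*m^2 + 14*m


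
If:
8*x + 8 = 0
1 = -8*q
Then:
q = -1/8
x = -1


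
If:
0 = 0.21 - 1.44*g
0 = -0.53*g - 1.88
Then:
No Solution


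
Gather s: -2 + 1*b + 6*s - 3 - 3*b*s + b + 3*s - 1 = 2*b + s*(9 - 3*b) - 6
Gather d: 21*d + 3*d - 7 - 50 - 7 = 24*d - 64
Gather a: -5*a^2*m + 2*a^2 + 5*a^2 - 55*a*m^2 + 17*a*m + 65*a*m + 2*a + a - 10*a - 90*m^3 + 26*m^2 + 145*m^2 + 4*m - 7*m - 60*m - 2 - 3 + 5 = a^2*(7 - 5*m) + a*(-55*m^2 + 82*m - 7) - 90*m^3 + 171*m^2 - 63*m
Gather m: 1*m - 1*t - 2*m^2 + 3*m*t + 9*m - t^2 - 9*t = -2*m^2 + m*(3*t + 10) - t^2 - 10*t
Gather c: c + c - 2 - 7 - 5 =2*c - 14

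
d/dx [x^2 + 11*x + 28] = 2*x + 11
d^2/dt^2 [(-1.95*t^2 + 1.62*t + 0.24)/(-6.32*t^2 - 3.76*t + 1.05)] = (1.13686837721616e-13*t^4 - 222.089856*t^3 + 20.124144*t^2 - 98.720928*t - 18.463098)/(252.435968*t^6 + 450.550272*t^5 + 142.230336*t^4 - 96.550784*t^3 - 23.63004*t^2 + 12.4362*t - 1.157625)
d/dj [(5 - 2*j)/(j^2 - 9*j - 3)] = (2*j^2 - 10*j + 51)/(j^4 - 18*j^3 + 75*j^2 + 54*j + 9)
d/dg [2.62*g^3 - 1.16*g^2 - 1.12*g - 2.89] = 7.86*g^2 - 2.32*g - 1.12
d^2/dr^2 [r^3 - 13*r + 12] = 6*r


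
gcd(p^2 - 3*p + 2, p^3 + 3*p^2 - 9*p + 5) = p - 1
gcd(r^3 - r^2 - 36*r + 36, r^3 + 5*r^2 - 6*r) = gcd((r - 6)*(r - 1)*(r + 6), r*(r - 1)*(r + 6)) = r^2 + 5*r - 6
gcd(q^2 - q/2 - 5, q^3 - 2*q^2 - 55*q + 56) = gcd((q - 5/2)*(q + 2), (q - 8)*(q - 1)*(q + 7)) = 1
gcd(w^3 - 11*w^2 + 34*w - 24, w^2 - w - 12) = w - 4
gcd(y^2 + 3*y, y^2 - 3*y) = y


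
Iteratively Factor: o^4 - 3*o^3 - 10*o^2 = (o - 5)*(o^3 + 2*o^2) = (o - 5)*(o + 2)*(o^2) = o*(o - 5)*(o + 2)*(o)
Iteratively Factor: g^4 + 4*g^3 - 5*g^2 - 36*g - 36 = (g + 2)*(g^3 + 2*g^2 - 9*g - 18) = (g + 2)*(g + 3)*(g^2 - g - 6) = (g - 3)*(g + 2)*(g + 3)*(g + 2)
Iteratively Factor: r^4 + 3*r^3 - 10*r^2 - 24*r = (r + 2)*(r^3 + r^2 - 12*r) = (r + 2)*(r + 4)*(r^2 - 3*r) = (r - 3)*(r + 2)*(r + 4)*(r)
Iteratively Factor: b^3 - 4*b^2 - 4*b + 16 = (b - 4)*(b^2 - 4) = (b - 4)*(b + 2)*(b - 2)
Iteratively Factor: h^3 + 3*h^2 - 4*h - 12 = (h + 2)*(h^2 + h - 6) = (h + 2)*(h + 3)*(h - 2)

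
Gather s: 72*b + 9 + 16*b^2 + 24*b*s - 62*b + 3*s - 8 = 16*b^2 + 10*b + s*(24*b + 3) + 1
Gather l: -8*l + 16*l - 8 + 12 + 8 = 8*l + 12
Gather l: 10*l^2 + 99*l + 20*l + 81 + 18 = 10*l^2 + 119*l + 99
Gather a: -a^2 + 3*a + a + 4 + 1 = -a^2 + 4*a + 5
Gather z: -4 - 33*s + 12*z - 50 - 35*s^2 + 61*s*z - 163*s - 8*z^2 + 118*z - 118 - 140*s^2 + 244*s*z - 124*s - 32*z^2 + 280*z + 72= -175*s^2 - 320*s - 40*z^2 + z*(305*s + 410) - 100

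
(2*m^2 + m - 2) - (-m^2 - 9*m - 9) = 3*m^2 + 10*m + 7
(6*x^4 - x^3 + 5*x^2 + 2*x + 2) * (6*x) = 36*x^5 - 6*x^4 + 30*x^3 + 12*x^2 + 12*x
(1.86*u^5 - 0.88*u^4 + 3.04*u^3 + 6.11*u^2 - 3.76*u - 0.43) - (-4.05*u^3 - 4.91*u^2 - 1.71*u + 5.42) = 1.86*u^5 - 0.88*u^4 + 7.09*u^3 + 11.02*u^2 - 2.05*u - 5.85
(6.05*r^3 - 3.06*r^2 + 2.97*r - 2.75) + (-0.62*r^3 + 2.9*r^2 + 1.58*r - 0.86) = 5.43*r^3 - 0.16*r^2 + 4.55*r - 3.61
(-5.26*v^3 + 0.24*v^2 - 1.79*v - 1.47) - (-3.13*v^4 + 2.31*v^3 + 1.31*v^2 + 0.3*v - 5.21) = 3.13*v^4 - 7.57*v^3 - 1.07*v^2 - 2.09*v + 3.74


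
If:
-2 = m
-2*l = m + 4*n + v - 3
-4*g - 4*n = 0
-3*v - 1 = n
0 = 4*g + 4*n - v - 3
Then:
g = -8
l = -12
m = -2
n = 8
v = -3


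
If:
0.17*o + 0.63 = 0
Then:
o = -3.71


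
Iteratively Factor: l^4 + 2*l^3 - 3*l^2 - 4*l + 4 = (l + 2)*(l^3 - 3*l + 2) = (l - 1)*(l + 2)*(l^2 + l - 2) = (l - 1)^2*(l + 2)*(l + 2)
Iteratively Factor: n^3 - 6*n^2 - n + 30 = (n - 5)*(n^2 - n - 6) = (n - 5)*(n + 2)*(n - 3)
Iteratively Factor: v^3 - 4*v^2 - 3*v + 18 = (v - 3)*(v^2 - v - 6) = (v - 3)*(v + 2)*(v - 3)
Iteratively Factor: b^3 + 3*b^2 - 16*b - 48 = (b + 3)*(b^2 - 16) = (b + 3)*(b + 4)*(b - 4)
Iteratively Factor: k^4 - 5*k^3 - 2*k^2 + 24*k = (k + 2)*(k^3 - 7*k^2 + 12*k) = (k - 4)*(k + 2)*(k^2 - 3*k) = k*(k - 4)*(k + 2)*(k - 3)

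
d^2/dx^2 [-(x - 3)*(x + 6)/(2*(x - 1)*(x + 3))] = (-x^3 + 45*x^2 + 81*x + 99)/(x^6 + 6*x^5 + 3*x^4 - 28*x^3 - 9*x^2 + 54*x - 27)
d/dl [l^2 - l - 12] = 2*l - 1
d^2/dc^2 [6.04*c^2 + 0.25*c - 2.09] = 12.0800000000000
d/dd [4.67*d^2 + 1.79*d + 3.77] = 9.34*d + 1.79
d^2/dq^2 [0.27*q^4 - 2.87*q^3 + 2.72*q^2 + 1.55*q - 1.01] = 3.24*q^2 - 17.22*q + 5.44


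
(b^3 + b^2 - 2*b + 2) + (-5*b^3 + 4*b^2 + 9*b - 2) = -4*b^3 + 5*b^2 + 7*b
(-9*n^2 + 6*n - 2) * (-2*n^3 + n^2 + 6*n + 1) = 18*n^5 - 21*n^4 - 44*n^3 + 25*n^2 - 6*n - 2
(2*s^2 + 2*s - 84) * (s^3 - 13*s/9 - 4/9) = 2*s^5 + 2*s^4 - 782*s^3/9 - 34*s^2/9 + 1084*s/9 + 112/3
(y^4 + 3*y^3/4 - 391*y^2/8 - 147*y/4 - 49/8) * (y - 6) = y^5 - 21*y^4/4 - 427*y^3/8 + 513*y^2/2 + 1715*y/8 + 147/4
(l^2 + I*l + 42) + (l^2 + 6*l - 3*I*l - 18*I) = 2*l^2 + 6*l - 2*I*l + 42 - 18*I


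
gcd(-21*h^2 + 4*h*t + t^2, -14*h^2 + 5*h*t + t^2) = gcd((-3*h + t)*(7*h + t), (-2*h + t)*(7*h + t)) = 7*h + t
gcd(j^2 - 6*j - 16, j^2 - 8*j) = j - 8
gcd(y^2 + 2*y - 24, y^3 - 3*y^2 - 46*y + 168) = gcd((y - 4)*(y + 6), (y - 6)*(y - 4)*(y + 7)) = y - 4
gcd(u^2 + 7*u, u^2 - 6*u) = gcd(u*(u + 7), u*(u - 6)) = u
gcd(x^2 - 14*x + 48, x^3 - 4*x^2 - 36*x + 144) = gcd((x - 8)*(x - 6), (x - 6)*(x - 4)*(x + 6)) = x - 6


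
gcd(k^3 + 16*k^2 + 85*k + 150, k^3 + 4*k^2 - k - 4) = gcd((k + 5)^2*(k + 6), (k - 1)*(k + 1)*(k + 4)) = 1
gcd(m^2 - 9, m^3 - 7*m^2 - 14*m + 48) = m + 3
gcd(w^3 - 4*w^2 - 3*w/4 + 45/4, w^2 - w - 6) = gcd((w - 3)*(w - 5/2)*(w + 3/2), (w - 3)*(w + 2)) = w - 3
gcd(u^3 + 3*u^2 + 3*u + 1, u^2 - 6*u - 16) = 1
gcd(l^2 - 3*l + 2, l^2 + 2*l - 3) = l - 1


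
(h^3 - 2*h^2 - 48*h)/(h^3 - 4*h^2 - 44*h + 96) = h/(h - 2)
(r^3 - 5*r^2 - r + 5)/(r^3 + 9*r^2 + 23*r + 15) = (r^2 - 6*r + 5)/(r^2 + 8*r + 15)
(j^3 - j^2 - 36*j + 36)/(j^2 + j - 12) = (j^3 - j^2 - 36*j + 36)/(j^2 + j - 12)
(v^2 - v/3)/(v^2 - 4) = v*(3*v - 1)/(3*(v^2 - 4))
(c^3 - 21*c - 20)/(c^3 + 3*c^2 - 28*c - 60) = (c^2 + 5*c + 4)/(c^2 + 8*c + 12)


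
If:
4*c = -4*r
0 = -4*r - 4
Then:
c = 1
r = -1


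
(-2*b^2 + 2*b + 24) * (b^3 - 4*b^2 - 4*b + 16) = -2*b^5 + 10*b^4 + 24*b^3 - 136*b^2 - 64*b + 384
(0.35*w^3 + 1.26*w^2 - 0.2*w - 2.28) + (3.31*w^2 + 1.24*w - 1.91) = 0.35*w^3 + 4.57*w^2 + 1.04*w - 4.19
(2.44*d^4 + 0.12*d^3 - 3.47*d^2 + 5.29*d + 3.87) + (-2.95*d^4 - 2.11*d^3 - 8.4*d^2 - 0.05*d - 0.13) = -0.51*d^4 - 1.99*d^3 - 11.87*d^2 + 5.24*d + 3.74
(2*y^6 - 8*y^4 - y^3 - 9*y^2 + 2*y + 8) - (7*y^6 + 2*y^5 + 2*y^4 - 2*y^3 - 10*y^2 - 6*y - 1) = -5*y^6 - 2*y^5 - 10*y^4 + y^3 + y^2 + 8*y + 9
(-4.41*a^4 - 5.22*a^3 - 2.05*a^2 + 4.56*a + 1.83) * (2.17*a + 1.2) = -9.5697*a^5 - 16.6194*a^4 - 10.7125*a^3 + 7.4352*a^2 + 9.4431*a + 2.196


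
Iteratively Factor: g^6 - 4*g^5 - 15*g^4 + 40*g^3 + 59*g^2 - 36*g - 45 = (g - 5)*(g^5 + g^4 - 10*g^3 - 10*g^2 + 9*g + 9) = (g - 5)*(g + 3)*(g^4 - 2*g^3 - 4*g^2 + 2*g + 3) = (g - 5)*(g + 1)*(g + 3)*(g^3 - 3*g^2 - g + 3) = (g - 5)*(g - 3)*(g + 1)*(g + 3)*(g^2 - 1) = (g - 5)*(g - 3)*(g - 1)*(g + 1)*(g + 3)*(g + 1)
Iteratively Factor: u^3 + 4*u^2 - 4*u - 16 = (u + 4)*(u^2 - 4) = (u + 2)*(u + 4)*(u - 2)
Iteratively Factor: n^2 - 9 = (n - 3)*(n + 3)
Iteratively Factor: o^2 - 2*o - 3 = (o + 1)*(o - 3)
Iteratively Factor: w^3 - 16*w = (w)*(w^2 - 16) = w*(w - 4)*(w + 4)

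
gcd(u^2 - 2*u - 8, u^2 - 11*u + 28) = u - 4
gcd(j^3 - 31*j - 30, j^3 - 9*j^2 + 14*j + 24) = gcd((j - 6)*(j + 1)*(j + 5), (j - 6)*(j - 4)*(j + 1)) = j^2 - 5*j - 6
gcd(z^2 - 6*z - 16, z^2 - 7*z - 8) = z - 8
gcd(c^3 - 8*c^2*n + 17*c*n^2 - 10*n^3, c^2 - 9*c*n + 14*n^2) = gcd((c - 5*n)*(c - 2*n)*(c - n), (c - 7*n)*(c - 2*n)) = c - 2*n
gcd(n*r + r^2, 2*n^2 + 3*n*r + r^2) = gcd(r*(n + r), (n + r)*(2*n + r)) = n + r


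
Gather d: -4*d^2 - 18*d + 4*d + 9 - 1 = -4*d^2 - 14*d + 8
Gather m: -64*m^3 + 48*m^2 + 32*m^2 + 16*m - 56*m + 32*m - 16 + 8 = -64*m^3 + 80*m^2 - 8*m - 8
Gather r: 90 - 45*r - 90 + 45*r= 0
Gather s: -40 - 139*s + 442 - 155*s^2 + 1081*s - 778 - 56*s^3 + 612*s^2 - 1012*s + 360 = -56*s^3 + 457*s^2 - 70*s - 16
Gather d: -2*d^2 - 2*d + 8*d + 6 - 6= -2*d^2 + 6*d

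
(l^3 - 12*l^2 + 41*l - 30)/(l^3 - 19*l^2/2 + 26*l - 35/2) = 2*(l - 6)/(2*l - 7)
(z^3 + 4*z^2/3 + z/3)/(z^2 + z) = z + 1/3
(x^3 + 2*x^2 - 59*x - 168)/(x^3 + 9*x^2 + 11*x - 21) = (x - 8)/(x - 1)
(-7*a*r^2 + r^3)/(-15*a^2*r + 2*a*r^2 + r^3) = r*(-7*a + r)/(-15*a^2 + 2*a*r + r^2)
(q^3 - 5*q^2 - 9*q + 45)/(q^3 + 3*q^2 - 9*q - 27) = (q - 5)/(q + 3)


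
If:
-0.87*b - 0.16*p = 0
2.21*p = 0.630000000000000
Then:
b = -0.05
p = 0.29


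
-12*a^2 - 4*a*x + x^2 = (-6*a + x)*(2*a + x)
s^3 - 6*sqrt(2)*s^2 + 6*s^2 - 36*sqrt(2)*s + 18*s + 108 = (s + 6)*(s - 3*sqrt(2))^2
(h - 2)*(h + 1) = h^2 - h - 2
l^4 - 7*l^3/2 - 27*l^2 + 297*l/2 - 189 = (l - 7/2)*(l - 3)^2*(l + 6)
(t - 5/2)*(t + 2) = t^2 - t/2 - 5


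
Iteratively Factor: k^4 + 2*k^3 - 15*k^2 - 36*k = (k + 3)*(k^3 - k^2 - 12*k) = k*(k + 3)*(k^2 - k - 12) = k*(k - 4)*(k + 3)*(k + 3)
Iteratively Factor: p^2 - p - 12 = (p - 4)*(p + 3)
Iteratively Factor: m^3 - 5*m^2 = (m)*(m^2 - 5*m) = m^2*(m - 5)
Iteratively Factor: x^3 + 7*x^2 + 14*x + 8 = (x + 1)*(x^2 + 6*x + 8) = (x + 1)*(x + 2)*(x + 4)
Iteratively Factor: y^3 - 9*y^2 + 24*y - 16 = (y - 4)*(y^2 - 5*y + 4) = (y - 4)*(y - 1)*(y - 4)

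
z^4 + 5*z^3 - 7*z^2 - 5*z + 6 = (z - 1)^2*(z + 1)*(z + 6)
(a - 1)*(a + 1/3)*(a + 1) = a^3 + a^2/3 - a - 1/3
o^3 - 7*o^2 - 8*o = o*(o - 8)*(o + 1)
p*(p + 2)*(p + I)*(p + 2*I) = p^4 + 2*p^3 + 3*I*p^3 - 2*p^2 + 6*I*p^2 - 4*p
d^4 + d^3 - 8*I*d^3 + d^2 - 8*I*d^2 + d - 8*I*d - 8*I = (d + 1)*(d - 8*I)*(d - I)*(d + I)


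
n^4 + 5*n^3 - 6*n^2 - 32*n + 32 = (n - 2)*(n - 1)*(n + 4)^2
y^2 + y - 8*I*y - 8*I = (y + 1)*(y - 8*I)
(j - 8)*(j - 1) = j^2 - 9*j + 8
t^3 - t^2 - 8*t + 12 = (t - 2)^2*(t + 3)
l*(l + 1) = l^2 + l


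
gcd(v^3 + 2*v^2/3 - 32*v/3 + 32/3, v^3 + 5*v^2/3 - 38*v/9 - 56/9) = v - 2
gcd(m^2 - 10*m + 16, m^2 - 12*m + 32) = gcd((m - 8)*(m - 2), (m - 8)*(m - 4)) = m - 8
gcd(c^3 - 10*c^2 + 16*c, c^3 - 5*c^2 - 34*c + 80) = c^2 - 10*c + 16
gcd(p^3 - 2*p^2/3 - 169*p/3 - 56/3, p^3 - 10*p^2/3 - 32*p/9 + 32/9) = 1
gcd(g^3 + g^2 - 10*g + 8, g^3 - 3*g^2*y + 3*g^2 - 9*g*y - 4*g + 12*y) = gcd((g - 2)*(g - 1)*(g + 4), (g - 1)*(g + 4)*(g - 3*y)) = g^2 + 3*g - 4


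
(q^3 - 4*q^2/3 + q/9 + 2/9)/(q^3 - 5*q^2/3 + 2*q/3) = (q + 1/3)/q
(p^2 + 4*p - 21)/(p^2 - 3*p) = (p + 7)/p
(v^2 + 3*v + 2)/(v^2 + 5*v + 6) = (v + 1)/(v + 3)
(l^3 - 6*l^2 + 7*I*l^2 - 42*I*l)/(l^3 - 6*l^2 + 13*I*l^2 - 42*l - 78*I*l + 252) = l/(l + 6*I)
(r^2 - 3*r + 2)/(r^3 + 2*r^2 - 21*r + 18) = (r - 2)/(r^2 + 3*r - 18)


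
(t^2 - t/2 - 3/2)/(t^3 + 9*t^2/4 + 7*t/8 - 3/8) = 4*(2*t - 3)/(8*t^2 + 10*t - 3)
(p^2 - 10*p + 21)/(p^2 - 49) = (p - 3)/(p + 7)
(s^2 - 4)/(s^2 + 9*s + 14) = (s - 2)/(s + 7)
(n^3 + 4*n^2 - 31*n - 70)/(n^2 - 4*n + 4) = (n^3 + 4*n^2 - 31*n - 70)/(n^2 - 4*n + 4)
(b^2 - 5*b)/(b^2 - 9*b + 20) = b/(b - 4)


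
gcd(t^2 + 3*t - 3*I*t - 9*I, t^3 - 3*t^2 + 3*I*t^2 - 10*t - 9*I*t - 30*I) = 1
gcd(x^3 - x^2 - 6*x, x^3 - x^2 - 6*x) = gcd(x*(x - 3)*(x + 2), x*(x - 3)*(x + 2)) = x^3 - x^2 - 6*x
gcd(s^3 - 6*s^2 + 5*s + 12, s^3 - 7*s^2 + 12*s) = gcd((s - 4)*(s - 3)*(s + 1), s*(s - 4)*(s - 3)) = s^2 - 7*s + 12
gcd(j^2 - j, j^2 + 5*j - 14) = 1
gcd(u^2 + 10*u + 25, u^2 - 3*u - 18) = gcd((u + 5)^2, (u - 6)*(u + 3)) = 1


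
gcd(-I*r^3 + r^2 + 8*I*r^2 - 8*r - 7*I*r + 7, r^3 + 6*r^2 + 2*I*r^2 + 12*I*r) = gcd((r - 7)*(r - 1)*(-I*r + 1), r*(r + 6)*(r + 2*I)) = 1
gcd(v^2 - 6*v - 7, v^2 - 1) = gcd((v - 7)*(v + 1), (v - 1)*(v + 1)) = v + 1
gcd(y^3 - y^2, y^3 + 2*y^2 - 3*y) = y^2 - y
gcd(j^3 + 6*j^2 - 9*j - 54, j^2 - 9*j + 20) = 1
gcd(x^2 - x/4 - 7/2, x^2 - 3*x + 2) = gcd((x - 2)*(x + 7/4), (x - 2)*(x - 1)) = x - 2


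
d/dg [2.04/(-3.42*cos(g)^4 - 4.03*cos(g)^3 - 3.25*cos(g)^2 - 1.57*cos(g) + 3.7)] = -(27.9072*cos(g)^3 + 24.6636*cos(g)^2 + 13.26*cos(g) + 3.20280000000001)*sin(g)/(3.42*cos(g)^4 + 4.03*cos(g)^3 + 3.25*cos(g)^2 + 1.57*cos(g) - 3.7)^2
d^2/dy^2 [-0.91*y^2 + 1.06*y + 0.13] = -1.82000000000000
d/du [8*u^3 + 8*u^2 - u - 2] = 24*u^2 + 16*u - 1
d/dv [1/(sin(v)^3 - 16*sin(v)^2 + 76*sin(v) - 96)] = (-3*sin(v)^2 + 32*sin(v) - 76)*cos(v)/(sin(v)^3 - 16*sin(v)^2 + 76*sin(v) - 96)^2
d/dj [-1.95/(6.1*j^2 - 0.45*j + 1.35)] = (23.79*j - 0.8775)/(6.1*j^2 - 0.45*j + 1.35)^2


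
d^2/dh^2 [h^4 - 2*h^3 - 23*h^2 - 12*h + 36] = 12*h^2 - 12*h - 46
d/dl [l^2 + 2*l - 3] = 2*l + 2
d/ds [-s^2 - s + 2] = -2*s - 1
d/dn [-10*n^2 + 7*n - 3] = 7 - 20*n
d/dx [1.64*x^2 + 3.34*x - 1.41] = 3.28*x + 3.34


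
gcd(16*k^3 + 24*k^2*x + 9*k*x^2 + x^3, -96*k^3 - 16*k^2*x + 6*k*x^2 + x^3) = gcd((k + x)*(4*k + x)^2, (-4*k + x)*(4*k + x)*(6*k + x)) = 4*k + x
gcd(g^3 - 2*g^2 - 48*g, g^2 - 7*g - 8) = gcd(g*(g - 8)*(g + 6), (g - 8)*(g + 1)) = g - 8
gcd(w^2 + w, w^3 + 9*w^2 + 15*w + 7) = w + 1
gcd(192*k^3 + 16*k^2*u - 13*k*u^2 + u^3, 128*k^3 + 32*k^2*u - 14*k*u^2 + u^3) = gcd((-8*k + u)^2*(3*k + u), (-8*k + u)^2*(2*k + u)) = 64*k^2 - 16*k*u + u^2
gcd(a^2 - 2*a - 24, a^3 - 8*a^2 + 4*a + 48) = a - 6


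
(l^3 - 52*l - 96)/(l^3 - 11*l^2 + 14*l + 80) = (l + 6)/(l - 5)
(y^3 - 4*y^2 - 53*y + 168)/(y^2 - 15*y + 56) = (y^2 + 4*y - 21)/(y - 7)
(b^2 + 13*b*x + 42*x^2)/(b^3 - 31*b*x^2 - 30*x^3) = (-b^2 - 13*b*x - 42*x^2)/(-b^3 + 31*b*x^2 + 30*x^3)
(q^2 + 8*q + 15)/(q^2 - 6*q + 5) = (q^2 + 8*q + 15)/(q^2 - 6*q + 5)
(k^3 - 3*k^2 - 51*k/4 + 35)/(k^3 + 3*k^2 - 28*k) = (k^2 + k - 35/4)/(k*(k + 7))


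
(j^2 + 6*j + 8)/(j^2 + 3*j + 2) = (j + 4)/(j + 1)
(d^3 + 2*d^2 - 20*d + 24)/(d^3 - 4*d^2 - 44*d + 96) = (d - 2)/(d - 8)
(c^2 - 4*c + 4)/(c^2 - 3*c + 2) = (c - 2)/(c - 1)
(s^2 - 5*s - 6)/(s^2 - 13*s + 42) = (s + 1)/(s - 7)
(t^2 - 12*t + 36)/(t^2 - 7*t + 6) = (t - 6)/(t - 1)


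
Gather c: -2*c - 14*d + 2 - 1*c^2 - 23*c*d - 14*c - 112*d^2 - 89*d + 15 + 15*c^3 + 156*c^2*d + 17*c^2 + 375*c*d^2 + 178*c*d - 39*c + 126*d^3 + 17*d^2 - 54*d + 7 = 15*c^3 + c^2*(156*d + 16) + c*(375*d^2 + 155*d - 55) + 126*d^3 - 95*d^2 - 157*d + 24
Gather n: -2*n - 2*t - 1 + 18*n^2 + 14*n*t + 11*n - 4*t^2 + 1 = 18*n^2 + n*(14*t + 9) - 4*t^2 - 2*t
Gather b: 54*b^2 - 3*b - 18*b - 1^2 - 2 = 54*b^2 - 21*b - 3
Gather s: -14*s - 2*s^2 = -2*s^2 - 14*s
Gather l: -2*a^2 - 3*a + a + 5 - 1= -2*a^2 - 2*a + 4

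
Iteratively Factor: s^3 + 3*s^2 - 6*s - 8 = (s + 1)*(s^2 + 2*s - 8) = (s - 2)*(s + 1)*(s + 4)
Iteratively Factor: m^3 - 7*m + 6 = (m - 1)*(m^2 + m - 6) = (m - 2)*(m - 1)*(m + 3)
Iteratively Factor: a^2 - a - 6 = (a - 3)*(a + 2)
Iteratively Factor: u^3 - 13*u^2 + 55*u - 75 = (u - 5)*(u^2 - 8*u + 15) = (u - 5)*(u - 3)*(u - 5)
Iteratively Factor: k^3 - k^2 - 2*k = (k)*(k^2 - k - 2) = k*(k - 2)*(k + 1)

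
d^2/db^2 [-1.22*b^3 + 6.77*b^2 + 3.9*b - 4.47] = 13.54 - 7.32*b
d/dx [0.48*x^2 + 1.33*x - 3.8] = 0.96*x + 1.33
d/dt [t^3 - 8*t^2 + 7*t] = 3*t^2 - 16*t + 7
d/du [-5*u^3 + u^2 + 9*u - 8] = -15*u^2 + 2*u + 9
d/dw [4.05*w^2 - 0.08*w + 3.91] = 8.1*w - 0.08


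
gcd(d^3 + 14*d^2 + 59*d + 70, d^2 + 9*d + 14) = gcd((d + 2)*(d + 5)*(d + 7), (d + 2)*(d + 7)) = d^2 + 9*d + 14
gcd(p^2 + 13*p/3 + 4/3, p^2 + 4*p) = p + 4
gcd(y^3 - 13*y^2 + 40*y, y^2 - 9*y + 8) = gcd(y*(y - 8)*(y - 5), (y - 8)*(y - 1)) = y - 8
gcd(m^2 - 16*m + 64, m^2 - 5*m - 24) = m - 8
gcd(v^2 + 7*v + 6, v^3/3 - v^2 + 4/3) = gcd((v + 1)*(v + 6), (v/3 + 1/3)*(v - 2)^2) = v + 1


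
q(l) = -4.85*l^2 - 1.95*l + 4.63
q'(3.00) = -31.05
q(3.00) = -44.87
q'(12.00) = -118.35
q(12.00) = -717.17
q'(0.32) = -5.05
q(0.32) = 3.51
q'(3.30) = -33.96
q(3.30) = -54.62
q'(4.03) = -41.04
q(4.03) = -82.00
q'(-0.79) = 5.71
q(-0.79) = 3.14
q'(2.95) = -30.56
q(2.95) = -43.33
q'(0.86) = -10.29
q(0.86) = -0.63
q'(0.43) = -6.12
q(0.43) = 2.89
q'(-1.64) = 13.96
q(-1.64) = -5.22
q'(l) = -9.7*l - 1.95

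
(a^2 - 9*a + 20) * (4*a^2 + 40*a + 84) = 4*a^4 + 4*a^3 - 196*a^2 + 44*a + 1680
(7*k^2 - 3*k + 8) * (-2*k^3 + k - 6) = -14*k^5 + 6*k^4 - 9*k^3 - 45*k^2 + 26*k - 48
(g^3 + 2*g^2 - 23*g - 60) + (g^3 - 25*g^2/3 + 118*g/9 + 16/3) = 2*g^3 - 19*g^2/3 - 89*g/9 - 164/3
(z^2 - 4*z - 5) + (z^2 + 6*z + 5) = 2*z^2 + 2*z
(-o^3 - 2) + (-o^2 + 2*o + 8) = -o^3 - o^2 + 2*o + 6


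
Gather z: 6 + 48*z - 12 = 48*z - 6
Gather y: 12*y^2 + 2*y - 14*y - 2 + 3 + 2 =12*y^2 - 12*y + 3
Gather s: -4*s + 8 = 8 - 4*s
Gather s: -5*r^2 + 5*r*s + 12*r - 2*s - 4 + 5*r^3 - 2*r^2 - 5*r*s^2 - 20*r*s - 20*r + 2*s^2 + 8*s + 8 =5*r^3 - 7*r^2 - 8*r + s^2*(2 - 5*r) + s*(6 - 15*r) + 4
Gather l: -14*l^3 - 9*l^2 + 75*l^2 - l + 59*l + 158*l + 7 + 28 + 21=-14*l^3 + 66*l^2 + 216*l + 56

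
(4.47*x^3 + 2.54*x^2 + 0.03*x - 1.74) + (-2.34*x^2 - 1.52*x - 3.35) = 4.47*x^3 + 0.2*x^2 - 1.49*x - 5.09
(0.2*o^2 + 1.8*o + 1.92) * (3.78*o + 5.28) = 0.756*o^3 + 7.86*o^2 + 16.7616*o + 10.1376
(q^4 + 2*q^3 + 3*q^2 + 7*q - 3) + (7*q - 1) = q^4 + 2*q^3 + 3*q^2 + 14*q - 4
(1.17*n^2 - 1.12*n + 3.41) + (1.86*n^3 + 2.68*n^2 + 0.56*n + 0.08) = 1.86*n^3 + 3.85*n^2 - 0.56*n + 3.49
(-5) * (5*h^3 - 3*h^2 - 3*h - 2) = -25*h^3 + 15*h^2 + 15*h + 10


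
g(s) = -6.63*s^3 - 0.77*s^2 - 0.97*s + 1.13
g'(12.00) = -2883.61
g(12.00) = -11578.03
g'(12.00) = -2883.61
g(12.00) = -11578.03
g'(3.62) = -267.19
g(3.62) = -326.99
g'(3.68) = -276.00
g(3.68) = -343.28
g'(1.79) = -67.46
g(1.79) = -41.10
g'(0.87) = -17.36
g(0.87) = -4.66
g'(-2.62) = -133.47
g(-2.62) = 117.62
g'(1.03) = -23.66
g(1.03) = -7.93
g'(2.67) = -146.88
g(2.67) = -133.15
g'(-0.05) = -0.94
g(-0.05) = 1.18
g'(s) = -19.89*s^2 - 1.54*s - 0.97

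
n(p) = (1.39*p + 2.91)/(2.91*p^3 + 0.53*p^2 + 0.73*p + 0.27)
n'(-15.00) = 0.00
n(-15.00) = 0.00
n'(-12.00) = 0.00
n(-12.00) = 0.00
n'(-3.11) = -0.00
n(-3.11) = 0.02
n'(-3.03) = -0.00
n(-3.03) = 0.02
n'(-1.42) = -0.42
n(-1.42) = -0.12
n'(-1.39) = -0.46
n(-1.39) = -0.13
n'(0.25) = -15.18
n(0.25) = 6.13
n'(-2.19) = -0.04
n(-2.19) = 0.00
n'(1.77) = -0.36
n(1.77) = 0.28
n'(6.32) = -0.01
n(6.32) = 0.02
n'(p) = (1.39*p + 2.91)*(-8.73*p^2 - 1.06*p - 0.73)/(2.91*p^3 + 0.53*p^2 + 0.73*p + 0.27)^2 + 1.39/(2.91*p^3 + 0.53*p^2 + 0.73*p + 0.27)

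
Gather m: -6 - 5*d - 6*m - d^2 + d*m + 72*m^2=-d^2 - 5*d + 72*m^2 + m*(d - 6) - 6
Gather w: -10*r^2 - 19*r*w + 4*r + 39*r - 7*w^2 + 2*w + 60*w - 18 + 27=-10*r^2 + 43*r - 7*w^2 + w*(62 - 19*r) + 9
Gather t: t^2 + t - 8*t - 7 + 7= t^2 - 7*t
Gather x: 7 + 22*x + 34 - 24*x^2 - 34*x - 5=-24*x^2 - 12*x + 36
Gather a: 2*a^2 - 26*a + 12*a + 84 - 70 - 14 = 2*a^2 - 14*a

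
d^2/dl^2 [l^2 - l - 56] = 2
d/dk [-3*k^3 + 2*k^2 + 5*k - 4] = -9*k^2 + 4*k + 5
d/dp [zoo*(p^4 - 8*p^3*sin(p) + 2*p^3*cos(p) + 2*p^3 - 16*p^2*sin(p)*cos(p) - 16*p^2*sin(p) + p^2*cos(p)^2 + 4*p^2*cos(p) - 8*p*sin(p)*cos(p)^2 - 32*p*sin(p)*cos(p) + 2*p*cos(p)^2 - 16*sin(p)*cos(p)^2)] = zoo*p^3*sin(p + pi/4) + zoo*p^3 + zoo*p^2*sin(2*p) + zoo*p^2*sin(p + pi/4) + zoo*p^2 + zoo*p*sin(p) + zoo*p*sin(2*p) + zoo*p*cos(p) + zoo*p + zoo*sin(p) + zoo*sin(3*p) + zoo*sin(2*p + pi/4) + zoo*cos(p) + zoo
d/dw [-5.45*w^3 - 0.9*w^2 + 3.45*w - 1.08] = -16.35*w^2 - 1.8*w + 3.45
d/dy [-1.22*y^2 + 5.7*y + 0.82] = 5.7 - 2.44*y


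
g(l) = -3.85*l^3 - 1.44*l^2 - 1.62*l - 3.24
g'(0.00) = -1.62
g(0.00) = -3.24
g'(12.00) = -1699.38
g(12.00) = -6882.84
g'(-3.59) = -140.14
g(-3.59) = 162.15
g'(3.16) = -126.05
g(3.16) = -144.22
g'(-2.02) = -42.93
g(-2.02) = 25.89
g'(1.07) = -17.93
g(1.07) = -11.34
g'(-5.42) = -325.31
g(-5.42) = 576.24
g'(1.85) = -46.48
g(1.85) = -35.54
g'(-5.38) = -320.43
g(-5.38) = 563.32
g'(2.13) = -60.16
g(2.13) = -50.43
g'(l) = -11.55*l^2 - 2.88*l - 1.62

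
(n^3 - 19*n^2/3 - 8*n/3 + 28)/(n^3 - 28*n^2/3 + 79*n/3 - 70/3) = (n^2 - 4*n - 12)/(n^2 - 7*n + 10)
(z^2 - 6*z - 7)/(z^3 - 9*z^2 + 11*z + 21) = 1/(z - 3)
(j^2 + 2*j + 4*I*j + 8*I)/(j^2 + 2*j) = (j + 4*I)/j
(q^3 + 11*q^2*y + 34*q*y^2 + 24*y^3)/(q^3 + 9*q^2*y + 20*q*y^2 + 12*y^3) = (q + 4*y)/(q + 2*y)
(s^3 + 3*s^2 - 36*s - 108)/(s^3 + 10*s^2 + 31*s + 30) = (s^2 - 36)/(s^2 + 7*s + 10)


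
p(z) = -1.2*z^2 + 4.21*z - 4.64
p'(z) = 4.21 - 2.4*z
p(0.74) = -2.18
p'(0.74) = 2.43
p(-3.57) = -34.96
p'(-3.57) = 12.78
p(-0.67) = -8.00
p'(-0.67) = 5.82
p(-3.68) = -36.38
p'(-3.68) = 13.04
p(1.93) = -0.98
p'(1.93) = -0.42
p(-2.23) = -20.00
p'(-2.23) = 9.56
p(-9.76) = -160.04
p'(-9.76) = 27.63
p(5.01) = -13.67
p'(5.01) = -7.81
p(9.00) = -63.95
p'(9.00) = -17.39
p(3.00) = -2.81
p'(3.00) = -2.99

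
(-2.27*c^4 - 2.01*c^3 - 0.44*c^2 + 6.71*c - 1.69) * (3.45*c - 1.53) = -7.8315*c^5 - 3.4614*c^4 + 1.5573*c^3 + 23.8227*c^2 - 16.0968*c + 2.5857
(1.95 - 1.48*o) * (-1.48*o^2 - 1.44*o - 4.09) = 2.1904*o^3 - 0.7548*o^2 + 3.2452*o - 7.9755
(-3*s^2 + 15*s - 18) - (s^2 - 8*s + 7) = -4*s^2 + 23*s - 25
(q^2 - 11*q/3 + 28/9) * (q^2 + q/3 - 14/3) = q^4 - 10*q^3/3 - 25*q^2/9 + 490*q/27 - 392/27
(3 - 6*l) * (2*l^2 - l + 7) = -12*l^3 + 12*l^2 - 45*l + 21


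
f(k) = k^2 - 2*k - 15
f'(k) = 2*k - 2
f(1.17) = -15.97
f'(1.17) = 0.34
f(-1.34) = -10.52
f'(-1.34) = -4.68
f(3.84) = -7.93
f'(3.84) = 5.68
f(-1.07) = -11.72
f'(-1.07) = -4.14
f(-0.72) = -13.04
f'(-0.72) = -3.44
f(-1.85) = -7.88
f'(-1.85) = -5.70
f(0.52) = -15.77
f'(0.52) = -0.96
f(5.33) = 2.75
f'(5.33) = 8.66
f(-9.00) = 84.00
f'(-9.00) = -20.00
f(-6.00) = 33.00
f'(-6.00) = -14.00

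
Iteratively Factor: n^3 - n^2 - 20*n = (n)*(n^2 - n - 20) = n*(n - 5)*(n + 4)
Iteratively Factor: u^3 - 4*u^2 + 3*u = (u - 3)*(u^2 - u) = (u - 3)*(u - 1)*(u)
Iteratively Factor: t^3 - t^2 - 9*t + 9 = (t - 1)*(t^2 - 9) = (t - 1)*(t + 3)*(t - 3)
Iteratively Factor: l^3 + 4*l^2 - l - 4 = (l + 4)*(l^2 - 1) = (l - 1)*(l + 4)*(l + 1)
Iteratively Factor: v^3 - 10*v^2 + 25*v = (v - 5)*(v^2 - 5*v) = v*(v - 5)*(v - 5)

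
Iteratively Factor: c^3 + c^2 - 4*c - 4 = (c - 2)*(c^2 + 3*c + 2) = (c - 2)*(c + 1)*(c + 2)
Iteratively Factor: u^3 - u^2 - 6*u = (u)*(u^2 - u - 6) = u*(u + 2)*(u - 3)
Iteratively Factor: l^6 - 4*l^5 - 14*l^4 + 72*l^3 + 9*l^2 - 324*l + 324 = (l - 2)*(l^5 - 2*l^4 - 18*l^3 + 36*l^2 + 81*l - 162) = (l - 2)*(l + 3)*(l^4 - 5*l^3 - 3*l^2 + 45*l - 54) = (l - 2)^2*(l + 3)*(l^3 - 3*l^2 - 9*l + 27) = (l - 3)*(l - 2)^2*(l + 3)*(l^2 - 9) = (l - 3)*(l - 2)^2*(l + 3)^2*(l - 3)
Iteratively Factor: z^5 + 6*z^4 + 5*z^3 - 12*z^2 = (z + 3)*(z^4 + 3*z^3 - 4*z^2) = z*(z + 3)*(z^3 + 3*z^2 - 4*z) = z*(z + 3)*(z + 4)*(z^2 - z) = z^2*(z + 3)*(z + 4)*(z - 1)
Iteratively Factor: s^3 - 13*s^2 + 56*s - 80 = (s - 4)*(s^2 - 9*s + 20) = (s - 5)*(s - 4)*(s - 4)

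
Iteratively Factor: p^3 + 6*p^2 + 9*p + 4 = (p + 4)*(p^2 + 2*p + 1) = (p + 1)*(p + 4)*(p + 1)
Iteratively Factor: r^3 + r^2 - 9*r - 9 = (r - 3)*(r^2 + 4*r + 3) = (r - 3)*(r + 1)*(r + 3)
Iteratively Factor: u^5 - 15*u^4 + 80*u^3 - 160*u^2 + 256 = (u - 4)*(u^4 - 11*u^3 + 36*u^2 - 16*u - 64) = (u - 4)^2*(u^3 - 7*u^2 + 8*u + 16) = (u - 4)^3*(u^2 - 3*u - 4) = (u - 4)^4*(u + 1)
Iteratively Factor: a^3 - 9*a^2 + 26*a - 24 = (a - 3)*(a^2 - 6*a + 8) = (a - 3)*(a - 2)*(a - 4)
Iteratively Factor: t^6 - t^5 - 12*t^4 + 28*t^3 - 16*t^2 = (t + 4)*(t^5 - 5*t^4 + 8*t^3 - 4*t^2) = (t - 1)*(t + 4)*(t^4 - 4*t^3 + 4*t^2) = t*(t - 1)*(t + 4)*(t^3 - 4*t^2 + 4*t) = t*(t - 2)*(t - 1)*(t + 4)*(t^2 - 2*t) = t*(t - 2)^2*(t - 1)*(t + 4)*(t)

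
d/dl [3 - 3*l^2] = -6*l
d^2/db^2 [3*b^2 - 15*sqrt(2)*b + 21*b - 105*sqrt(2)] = 6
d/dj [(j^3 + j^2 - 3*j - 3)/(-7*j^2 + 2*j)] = (-7*j^4 + 4*j^3 - 19*j^2 - 42*j + 6)/(j^2*(49*j^2 - 28*j + 4))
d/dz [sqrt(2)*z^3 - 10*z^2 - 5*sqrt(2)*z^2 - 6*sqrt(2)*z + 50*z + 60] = 3*sqrt(2)*z^2 - 20*z - 10*sqrt(2)*z - 6*sqrt(2) + 50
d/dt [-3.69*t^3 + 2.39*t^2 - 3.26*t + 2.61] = -11.07*t^2 + 4.78*t - 3.26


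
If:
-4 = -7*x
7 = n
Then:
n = 7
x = 4/7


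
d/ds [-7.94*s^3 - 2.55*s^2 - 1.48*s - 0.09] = -23.82*s^2 - 5.1*s - 1.48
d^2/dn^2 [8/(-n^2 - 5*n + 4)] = 16*(n^2 + 5*n - (2*n + 5)^2 - 4)/(n^2 + 5*n - 4)^3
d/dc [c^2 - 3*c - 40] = 2*c - 3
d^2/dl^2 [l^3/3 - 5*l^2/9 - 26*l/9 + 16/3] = 2*l - 10/9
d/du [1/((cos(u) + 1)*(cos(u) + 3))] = 2*(cos(u) + 2)*sin(u)/((cos(u) + 1)^2*(cos(u) + 3)^2)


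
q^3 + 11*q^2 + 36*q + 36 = (q + 2)*(q + 3)*(q + 6)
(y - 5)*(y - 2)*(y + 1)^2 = y^4 - 5*y^3 - 3*y^2 + 13*y + 10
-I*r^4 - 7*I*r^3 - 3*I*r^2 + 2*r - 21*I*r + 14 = (r + 7)*(r - 2*I)*(r + I)*(-I*r + 1)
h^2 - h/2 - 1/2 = (h - 1)*(h + 1/2)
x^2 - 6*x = x*(x - 6)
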